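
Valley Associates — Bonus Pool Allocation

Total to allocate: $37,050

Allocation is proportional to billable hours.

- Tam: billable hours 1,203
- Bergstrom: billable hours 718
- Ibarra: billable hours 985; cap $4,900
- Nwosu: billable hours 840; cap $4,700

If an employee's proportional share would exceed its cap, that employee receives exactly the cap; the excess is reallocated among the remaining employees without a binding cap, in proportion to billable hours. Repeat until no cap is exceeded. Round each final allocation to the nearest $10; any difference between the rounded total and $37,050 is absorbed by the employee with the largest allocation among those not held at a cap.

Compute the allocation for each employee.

Tam: $17,190; Bergstrom: $10,260; Ibarra: $4,900; Nwosu: $4,700

Combined billable hours = 3,746.
Unconstrained shares: Tam 11,898.33; Bergstrom 7,101.41; Ibarra 9,742.19; Nwosu 8,308.06.
Capped: Ibarra ($4,900), Nwosu ($4,700); residual $27,450 reallocated over remaining billable hours 1,921.
Redistributed shares: Tam 17,190.19 → $17,190; Bergstrom 10,259.81 → $10,260.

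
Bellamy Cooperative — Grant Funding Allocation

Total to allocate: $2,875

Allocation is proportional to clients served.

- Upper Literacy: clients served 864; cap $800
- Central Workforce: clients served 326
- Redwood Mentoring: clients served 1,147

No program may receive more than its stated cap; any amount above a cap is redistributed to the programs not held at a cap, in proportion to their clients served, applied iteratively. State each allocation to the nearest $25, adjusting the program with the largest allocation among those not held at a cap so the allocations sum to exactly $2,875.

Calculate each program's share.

Upper Literacy: $800 | Central Workforce: $450 | Redwood Mentoring: $1,625

Sum of clients served: 2,337.
Pro-rata shares before constraints: Upper Literacy 1,062.90; Central Workforce 401.05; Redwood Mentoring 1,411.05.
Cap binds for Upper Literacy ($800); residual $2,075 reallocated over remaining clients served 1,473.
Shares after redistribution: Central Workforce 459.23 → $450; Redwood Mentoring 1,615.77 → $1,625.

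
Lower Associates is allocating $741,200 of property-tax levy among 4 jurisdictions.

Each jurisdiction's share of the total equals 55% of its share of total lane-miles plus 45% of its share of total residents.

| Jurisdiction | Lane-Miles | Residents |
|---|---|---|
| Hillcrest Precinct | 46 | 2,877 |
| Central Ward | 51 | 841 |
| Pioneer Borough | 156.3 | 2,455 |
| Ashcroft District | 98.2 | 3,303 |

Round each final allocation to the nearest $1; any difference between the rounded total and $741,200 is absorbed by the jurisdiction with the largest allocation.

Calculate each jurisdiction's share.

Hillcrest Precinct: $154,615 · Central Ward: $88,750 · Pioneer Borough: $267,685 · Ashcroft District: $230,150

Totals — lane-miles 351.5, residents 9,476.
Blended shares (55% lane-miles + 45% residents): Hillcrest Precinct 0.2086; Central Ward 0.1197; Pioneer Borough 0.3612; Ashcroft District 0.3105.
Raw shares: Hillcrest Precinct 154,615.32; Central Ward 88,750.24; Pioneer Borough 267,684.49; Ashcroft District 230,149.95.
After rounding ($1): Hillcrest Precinct $154,615; Central Ward $88,750; Pioneer Borough $267,684; Ashcroft District $230,150. Sum = $741,199.
Difference $741,200 − $741,199 = +$1 applied to largest allocation (Pioneer Borough): Pioneer Borough becomes $267,685.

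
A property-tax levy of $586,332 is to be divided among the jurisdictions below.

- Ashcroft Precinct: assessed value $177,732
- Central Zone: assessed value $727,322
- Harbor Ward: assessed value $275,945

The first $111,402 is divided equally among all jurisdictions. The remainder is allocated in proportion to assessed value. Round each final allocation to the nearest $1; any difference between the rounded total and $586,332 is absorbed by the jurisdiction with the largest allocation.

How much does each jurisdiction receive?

Ashcroft Precinct: $108,608 · Central Zone: $329,621 · Harbor Ward: $148,103

$111,402 shared equally gives $37,134 per jurisdiction.
Remainder $474,930 by assessed value (total 1,180,999): Ashcroft Precinct 71,473.61 → $71,474; Central Zone 292,487.15 → $292,487; Harbor Ward 110,969.24 → $110,969.
Totals: Ashcroft Precinct $37,134 + $71,474 = $108,608; Central Zone $37,134 + $292,487 = $329,621; Harbor Ward $37,134 + $110,969 = $148,103.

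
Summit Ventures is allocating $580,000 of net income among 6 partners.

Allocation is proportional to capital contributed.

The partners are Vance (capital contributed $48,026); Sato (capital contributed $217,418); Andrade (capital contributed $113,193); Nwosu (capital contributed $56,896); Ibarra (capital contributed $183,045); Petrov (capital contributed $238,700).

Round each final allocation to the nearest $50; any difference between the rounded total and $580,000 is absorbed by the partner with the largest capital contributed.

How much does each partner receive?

Sum of capital contributed: 857,278.
Proportional shares: Vance 48,026/857,278 × $580,000 = 32,492.47; Sato 217,418/857,278 × $580,000 = 147,096.32; Andrade 113,193/857,278 × $580,000 = 76,581.86; Nwosu 56,896/857,278 × $580,000 = 38,493.56; Ibarra 183,045/857,278 × $580,000 = 123,840.92; Petrov 238,700/857,278 × $580,000 = 161,494.87.
Rounded to nearest $50: Vance $32,500; Sato $147,100; Andrade $76,600; Nwosu $38,500; Ibarra $123,850; Petrov $161,500. Sum = $580,050.
Difference $580,000 − $580,050 = −$50 applied to largest capital contributed (Petrov): Petrov becomes $161,450.

Vance: $32,500 · Sato: $147,100 · Andrade: $76,600 · Nwosu: $38,500 · Ibarra: $123,850 · Petrov: $161,450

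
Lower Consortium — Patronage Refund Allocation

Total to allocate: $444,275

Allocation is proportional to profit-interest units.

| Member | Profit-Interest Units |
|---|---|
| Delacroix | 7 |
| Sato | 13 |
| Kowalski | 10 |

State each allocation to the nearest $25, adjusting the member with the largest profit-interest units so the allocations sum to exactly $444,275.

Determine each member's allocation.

Delacroix: $103,675 | Sato: $192,500 | Kowalski: $148,100

Total profit-interest units = 30.
Raw shares: Delacroix 7/30 × $444,275 = 103,664.17; Sato 13/30 × $444,275 = 192,519.17; Kowalski 10/30 × $444,275 = 148,091.67.
At nearest $25: Delacroix $103,675; Sato $192,525; Kowalski $148,100. Sum = $444,300.
Difference $444,275 − $444,300 = −$25 applied to largest profit-interest units (Sato): Sato becomes $192,500.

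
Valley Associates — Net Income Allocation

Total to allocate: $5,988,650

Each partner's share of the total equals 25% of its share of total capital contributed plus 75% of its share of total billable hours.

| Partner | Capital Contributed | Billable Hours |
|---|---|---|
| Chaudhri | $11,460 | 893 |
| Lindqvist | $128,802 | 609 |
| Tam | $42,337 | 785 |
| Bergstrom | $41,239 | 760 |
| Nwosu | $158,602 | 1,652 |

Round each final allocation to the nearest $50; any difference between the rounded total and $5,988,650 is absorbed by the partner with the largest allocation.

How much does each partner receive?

Capital contributed total 382,440; billable hours total 4,699.
Composite weights (25% capital contributed + 75% billable hours): Chaudhri 0.1500; Lindqvist 0.1814; Tam 0.1530; Bergstrom 0.1483; Nwosu 0.3674.
Raw shares: Chaudhri 898,427.43; Lindqvist 1,086,335.44; Tam 916,073.00; Bergstrom 887,878.62; Nwosu 2,199,935.51.
Rounded to nearest $50: Chaudhri $898,450; Lindqvist $1,086,350; Tam $916,050; Bergstrom $887,900; Nwosu $2,199,950. Sum = $5,988,700.
Difference $5,988,650 − $5,988,700 = −$50 applied to largest allocation (Nwosu): Nwosu becomes $2,199,900.

Chaudhri: $898,450; Lindqvist: $1,086,350; Tam: $916,050; Bergstrom: $887,900; Nwosu: $2,199,900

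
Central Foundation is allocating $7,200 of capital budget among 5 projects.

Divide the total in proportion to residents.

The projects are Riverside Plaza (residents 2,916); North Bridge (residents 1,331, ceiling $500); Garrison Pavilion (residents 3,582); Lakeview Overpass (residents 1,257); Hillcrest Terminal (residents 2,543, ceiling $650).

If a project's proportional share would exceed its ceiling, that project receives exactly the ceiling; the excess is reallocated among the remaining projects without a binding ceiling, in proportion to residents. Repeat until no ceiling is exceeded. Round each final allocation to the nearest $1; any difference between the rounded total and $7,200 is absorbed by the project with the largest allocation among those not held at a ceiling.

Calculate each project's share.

Riverside Plaza: $2,275 | North Bridge: $500 | Garrison Pavilion: $2,794 | Lakeview Overpass: $981 | Hillcrest Terminal: $650

Total residents = 11,629.
Proportional shares (ignoring caps): Riverside Plaza 1,805.42; North Bridge 824.08; Garrison Pavilion 2,217.77; Lakeview Overpass 778.26; Hillcrest Terminal 1,574.48.
Capped: North Bridge ($500), Hillcrest Terminal ($650); balance $6,050 reallocated over remaining residents 7,755.
Remaining shares: Riverside Plaza 2,274.89 → $2,275; Garrison Pavilion 2,794.47 → $2,794; Lakeview Overpass 980.64 → $981.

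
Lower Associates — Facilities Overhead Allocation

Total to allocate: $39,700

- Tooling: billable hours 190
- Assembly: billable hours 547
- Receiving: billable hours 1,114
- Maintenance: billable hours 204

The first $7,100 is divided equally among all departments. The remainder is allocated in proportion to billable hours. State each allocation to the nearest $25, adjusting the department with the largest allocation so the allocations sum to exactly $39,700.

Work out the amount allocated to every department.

Tooling: $4,800; Assembly: $10,450; Receiving: $19,450; Maintenance: $5,000

Equal tier: $7,100 ÷ 4 = $1,775 apiece.
Remainder $32,600 by billable hours (total 2,055): Tooling 3,014.11 → $3,025; Assembly 8,677.47 → $8,675; Receiving 17,672.21 → $17,675; Maintenance 3,236.20 → $3,225.
Totals: Tooling $1,775 + $3,025 = $4,800; Assembly $1,775 + $8,675 = $10,450; Receiving $1,775 + $17,675 = $19,450; Maintenance $1,775 + $3,225 = $5,000.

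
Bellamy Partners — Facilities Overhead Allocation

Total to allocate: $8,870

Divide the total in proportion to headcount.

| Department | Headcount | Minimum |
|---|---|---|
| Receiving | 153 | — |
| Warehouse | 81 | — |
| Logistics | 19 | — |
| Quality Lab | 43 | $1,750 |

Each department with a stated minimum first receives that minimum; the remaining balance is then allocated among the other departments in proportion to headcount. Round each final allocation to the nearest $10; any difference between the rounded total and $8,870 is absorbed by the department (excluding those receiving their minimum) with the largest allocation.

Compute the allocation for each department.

Guaranteed amounts: Quality Lab $1,750. Residual $7,120.
Residual split over remaining headcount 253: Receiving 4,305.77 → $4,310; Warehouse 2,279.53 → $2,280; Logistics 534.70 → $530.

Receiving: $4,310; Warehouse: $2,280; Logistics: $530; Quality Lab: $1,750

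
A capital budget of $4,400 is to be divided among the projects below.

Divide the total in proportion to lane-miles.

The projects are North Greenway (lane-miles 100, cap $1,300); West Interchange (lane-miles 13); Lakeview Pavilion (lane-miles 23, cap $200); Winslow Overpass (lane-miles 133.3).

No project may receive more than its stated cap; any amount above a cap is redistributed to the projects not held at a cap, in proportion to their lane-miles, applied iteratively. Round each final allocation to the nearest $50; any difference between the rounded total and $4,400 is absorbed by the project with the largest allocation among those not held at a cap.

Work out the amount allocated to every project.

Lane-miles total: 269.3.
Proportional shares (ignoring caps): North Greenway 1,633.87; West Interchange 212.40; Lakeview Pavilion 375.79; Winslow Overpass 2,177.94.
Cap binds for North Greenway ($1,300), Lakeview Pavilion ($200); residual $2,900 reallocated over remaining lane-miles 146.3.
Remaining shares: West Interchange 257.69 → $250; Winslow Overpass 2,642.31 → $2,650.

North Greenway: $1,300; West Interchange: $250; Lakeview Pavilion: $200; Winslow Overpass: $2,650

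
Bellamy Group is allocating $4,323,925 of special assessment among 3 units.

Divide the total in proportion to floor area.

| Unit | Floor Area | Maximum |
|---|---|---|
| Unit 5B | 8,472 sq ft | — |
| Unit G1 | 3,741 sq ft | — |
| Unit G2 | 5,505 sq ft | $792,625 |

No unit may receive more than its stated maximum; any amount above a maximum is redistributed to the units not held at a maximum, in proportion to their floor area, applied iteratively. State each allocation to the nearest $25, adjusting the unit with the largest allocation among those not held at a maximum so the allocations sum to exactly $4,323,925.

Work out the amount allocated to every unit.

Unit 5B: $2,449,625; Unit G1: $1,081,675; Unit G2: $792,625

Combined floor area = 17,718.
Unconstrained shares: Unit 5B 2,067,518.49; Unit G1 912,958.77; Unit G2 1,343,447.74.
Held at cap: Unit G2 ($792,625); remaining pool $3,531,300 reallocated over remaining floor area 12,213.
Remaining shares: Unit 5B 2,449,617.10 → $2,449,625; Unit G1 1,081,682.90 → $1,081,675.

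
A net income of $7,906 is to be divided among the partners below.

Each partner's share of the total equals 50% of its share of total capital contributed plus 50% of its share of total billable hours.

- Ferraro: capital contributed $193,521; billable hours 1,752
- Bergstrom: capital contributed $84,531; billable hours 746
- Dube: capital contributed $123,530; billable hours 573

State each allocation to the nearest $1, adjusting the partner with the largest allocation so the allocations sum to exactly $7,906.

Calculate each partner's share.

Ferraro: $4,160 | Bergstrom: $1,792 | Dube: $1,954

Capital contributed total 401,582; billable hours total 3,071.
Blended shares (50% capital contributed + 50% billable hours): Ferraro 0.5262; Bergstrom 0.2267; Dube 0.2471.
Proportional shares: Ferraro 4,160.12; Bergstrom 1,792.34; Dube 1,953.54.
Rounded to nearest $1: Ferraro $4,160; Bergstrom $1,792; Dube $1,954. Sum = $7,906.
Sum already equals the total — no adjustment.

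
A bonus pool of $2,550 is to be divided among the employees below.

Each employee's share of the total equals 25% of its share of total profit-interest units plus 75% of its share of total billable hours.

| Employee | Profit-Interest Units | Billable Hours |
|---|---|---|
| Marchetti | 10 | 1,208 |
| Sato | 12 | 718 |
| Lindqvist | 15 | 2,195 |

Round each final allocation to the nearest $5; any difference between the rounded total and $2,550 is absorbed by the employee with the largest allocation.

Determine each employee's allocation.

Marchetti: $735 | Sato: $540 | Lindqvist: $1,275

Totals — profit-interest units 37, billable hours 4,121.
Combined weights (25% profit-interest units + 75% billable hours): Marchetti 0.2874; Sato 0.2118; Lindqvist 0.5008.
Pro-rata amounts: Marchetti 732.91; Sato 539.97; Lindqvist 1,277.12.
At nearest $5: Marchetti $735; Sato $540; Lindqvist $1,275. Sum = $2,550.
Sum already equals the total — no adjustment.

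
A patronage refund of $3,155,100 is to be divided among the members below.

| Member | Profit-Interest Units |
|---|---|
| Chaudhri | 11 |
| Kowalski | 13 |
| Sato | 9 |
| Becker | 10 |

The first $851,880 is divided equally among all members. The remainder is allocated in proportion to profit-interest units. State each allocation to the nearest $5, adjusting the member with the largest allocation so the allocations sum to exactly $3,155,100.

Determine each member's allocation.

Equal tier: $851,880 ÷ 4 = $212,970 apiece.
Remainder $2,303,220 by profit-interest units (total 43): Chaudhri 589,195.81 → $589,195; Kowalski 696,322.33 → $696,320; Sato 482,069.30 → $482,070; Becker 535,632.56 → $535,635.
Totals: Chaudhri $212,970 + $589,195 = $802,165; Kowalski $212,970 + $696,320 = $909,290; Sato $212,970 + $482,070 = $695,040; Becker $212,970 + $535,635 = $748,605.

Chaudhri: $802,165 · Kowalski: $909,290 · Sato: $695,040 · Becker: $748,605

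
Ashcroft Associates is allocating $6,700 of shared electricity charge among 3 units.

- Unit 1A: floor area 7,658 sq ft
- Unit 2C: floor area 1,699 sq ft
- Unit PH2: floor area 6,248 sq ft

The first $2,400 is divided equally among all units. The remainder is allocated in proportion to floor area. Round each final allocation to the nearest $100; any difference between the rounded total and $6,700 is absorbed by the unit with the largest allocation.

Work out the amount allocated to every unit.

$2,400 shared equally gives $800 per unit.
Remainder $4,300 by floor area (total 15,605): Unit 1A 2,110.18 → $2,100; Unit 2C 468.16 → $500; Unit PH2 1,721.65 → $1,700.
Totals: Unit 1A $800 + $2,100 = $2,900; Unit 2C $800 + $500 = $1,300; Unit PH2 $800 + $1,700 = $2,500.

Unit 1A: $2,900 | Unit 2C: $1,300 | Unit PH2: $2,500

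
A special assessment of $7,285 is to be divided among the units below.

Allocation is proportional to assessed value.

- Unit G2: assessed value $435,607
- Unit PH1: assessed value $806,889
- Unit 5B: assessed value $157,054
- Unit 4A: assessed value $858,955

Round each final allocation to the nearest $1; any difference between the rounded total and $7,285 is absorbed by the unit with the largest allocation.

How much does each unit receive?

Sum of assessed value: 2,258,505.
Raw shares: Unit G2 435,607/2,258,505 × $7,285 = 1,405.09; Unit PH1 806,889/2,258,505 × $7,285 = 2,602.69; Unit 5B 157,054/2,258,505 × $7,285 = 506.59; Unit 4A 858,955/2,258,505 × $7,285 = 2,770.63.
After rounding ($1): Unit G2 $1,405; Unit PH1 $2,603; Unit 5B $507; Unit 4A $2,771. Sum = $7,286.
Difference $7,285 − $7,286 = −$1 applied to largest allocation (Unit 4A): Unit 4A becomes $2,770.

Unit G2: $1,405; Unit PH1: $2,603; Unit 5B: $507; Unit 4A: $2,770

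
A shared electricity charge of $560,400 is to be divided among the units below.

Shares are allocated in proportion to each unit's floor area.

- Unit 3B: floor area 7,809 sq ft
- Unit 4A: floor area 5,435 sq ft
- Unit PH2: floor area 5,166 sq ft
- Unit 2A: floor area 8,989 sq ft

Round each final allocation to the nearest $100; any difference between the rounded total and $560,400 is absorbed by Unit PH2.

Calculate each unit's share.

Combined floor area = 27,399.
Raw shares: Unit 3B 7,809/27,399 × $560,400 = 159,719.83; Unit 4A 5,435/27,399 × $560,400 = 111,163.69; Unit PH2 5,166/27,399 × $560,400 = 105,661.75; Unit 2A 8,989/27,399 × $560,400 = 183,854.72.
At nearest $100: Unit 3B $159,700; Unit 4A $111,200; Unit PH2 $105,700; Unit 2A $183,900. Sum = $560,500.
Difference $560,400 − $560,500 = −$100 applied to Unit PH2: Unit PH2 becomes $105,600.

Unit 3B: $159,700; Unit 4A: $111,200; Unit PH2: $105,600; Unit 2A: $183,900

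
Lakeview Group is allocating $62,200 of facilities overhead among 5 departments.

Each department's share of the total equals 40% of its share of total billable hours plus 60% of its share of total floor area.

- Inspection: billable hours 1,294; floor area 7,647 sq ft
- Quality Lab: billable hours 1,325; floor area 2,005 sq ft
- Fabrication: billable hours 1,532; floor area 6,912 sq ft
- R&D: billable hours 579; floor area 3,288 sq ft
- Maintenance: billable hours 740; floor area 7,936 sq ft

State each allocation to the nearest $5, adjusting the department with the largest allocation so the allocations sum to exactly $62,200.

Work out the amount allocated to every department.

Totals — billable hours 5,470, floor area 27,788.
Composite weights (40% billable hours + 60% floor area): Inspection 0.2597; Quality Lab 0.1402; Fabrication 0.2613; R&D 0.1133; Maintenance 0.2255.
Raw shares: Inspection 16,155.81; Quality Lab 8,719.46; Fabrication 16,251.21; R&D 7,049.42; Maintenance 14,024.10.
At nearest $5: Inspection $16,155; Quality Lab $8,720; Fabrication $16,250; R&D $7,050; Maintenance $14,025. Sum = $62,200.
No rounding difference to absorb.

Inspection: $16,155 | Quality Lab: $8,720 | Fabrication: $16,250 | R&D: $7,050 | Maintenance: $14,025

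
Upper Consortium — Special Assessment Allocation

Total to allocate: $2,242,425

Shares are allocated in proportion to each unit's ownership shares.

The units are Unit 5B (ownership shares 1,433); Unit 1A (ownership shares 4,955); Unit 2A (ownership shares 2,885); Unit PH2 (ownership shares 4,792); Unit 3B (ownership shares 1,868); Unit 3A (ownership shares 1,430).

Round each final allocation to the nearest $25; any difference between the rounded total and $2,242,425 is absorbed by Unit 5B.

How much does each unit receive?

Sum of ownership shares: 17,363.
Unrounded shares: Unit 5B 1,433/17,363 × $2,242,425 = 185,071.42; Unit 1A 4,955/17,363 × $2,242,425 = 639,936.41; Unit 2A 2,885/17,363 × $2,242,425 = 372,596.68; Unit PH2 4,792/17,363 × $2,242,425 = 618,885.02; Unit 3B 1,868/17,363 × $2,242,425 = 241,251.51; Unit 3A 1,430/17,363 × $2,242,425 = 184,683.97.
At nearest $25: Unit 5B $185,075; Unit 1A $639,925; Unit 2A $372,600; Unit PH2 $618,875; Unit 3B $241,250; Unit 3A $184,675. Sum = $2,242,400.
Difference $2,242,425 − $2,242,400 = +$25 applied to Unit 5B: Unit 5B becomes $185,100.

Unit 5B: $185,100; Unit 1A: $639,925; Unit 2A: $372,600; Unit PH2: $618,875; Unit 3B: $241,250; Unit 3A: $184,675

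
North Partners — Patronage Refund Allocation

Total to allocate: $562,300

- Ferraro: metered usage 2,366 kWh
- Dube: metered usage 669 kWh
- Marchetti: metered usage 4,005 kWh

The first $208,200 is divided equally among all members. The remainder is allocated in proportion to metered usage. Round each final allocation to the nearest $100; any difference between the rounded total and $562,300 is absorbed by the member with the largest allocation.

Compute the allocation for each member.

$208,200 shared equally gives $69,400 per member.
Remainder $354,100 by metered usage (total 7,040): Ferraro 119,005.77 → $119,000; Dube 33,649.56 → $33,600; Marchetti 201,444.67 → $201,400.
Rounding difference +$100 on remainder applied to Marchetti.
Totals: Ferraro $69,400 + $119,000 = $188,400; Dube $69,400 + $33,600 = $103,000; Marchetti $69,400 + $201,500 = $270,900.

Ferraro: $188,400 · Dube: $103,000 · Marchetti: $270,900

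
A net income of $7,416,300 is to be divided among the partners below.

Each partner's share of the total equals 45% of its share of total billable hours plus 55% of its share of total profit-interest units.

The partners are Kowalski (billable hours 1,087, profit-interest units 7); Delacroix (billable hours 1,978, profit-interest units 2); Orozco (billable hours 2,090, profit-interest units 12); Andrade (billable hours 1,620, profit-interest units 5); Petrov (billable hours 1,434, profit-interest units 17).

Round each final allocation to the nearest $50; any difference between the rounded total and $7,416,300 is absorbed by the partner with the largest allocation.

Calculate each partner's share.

Totals — billable hours 8,209, profit-interest units 43.
Composite weights (45% billable hours + 55% profit-interest units): Kowalski 0.1491; Delacroix 0.1340; Orozco 0.2681; Andrade 0.1528; Petrov 0.2961.
Proportional shares: Kowalski 1,105,932.91; Delacroix 993,867.02; Orozco 1,987,996.67; Andrade 1,132,902.56; Petrov 2,195,600.84.
At nearest $50: Kowalski $1,105,950; Delacroix $993,850; Orozco $1,988,000; Andrade $1,132,900; Petrov $2,195,600. Sum = $7,416,300.
Sum already equals the total — no adjustment.

Kowalski: $1,105,950; Delacroix: $993,850; Orozco: $1,988,000; Andrade: $1,132,900; Petrov: $2,195,600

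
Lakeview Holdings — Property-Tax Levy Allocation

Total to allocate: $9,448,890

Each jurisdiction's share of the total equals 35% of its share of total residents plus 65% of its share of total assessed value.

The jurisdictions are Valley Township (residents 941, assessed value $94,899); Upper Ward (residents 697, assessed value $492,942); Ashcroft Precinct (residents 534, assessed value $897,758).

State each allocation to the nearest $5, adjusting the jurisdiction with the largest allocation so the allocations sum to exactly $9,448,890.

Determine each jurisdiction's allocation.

Valley Township: $1,825,110; Upper Ward: $3,099,185; Ashcroft Precinct: $4,524,595

Residents total 2,172; assessed value total 1,485,599.
Blended shares (35% residents + 65% assessed value): Valley Township 0.1932; Upper Ward 0.3280; Ashcroft Precinct 0.4788.
Unrounded shares: Valley Township 1,825,109.54; Upper Ward 3,099,185.83; Ashcroft Precinct 4,524,594.63.
At nearest $5: Valley Township $1,825,110; Upper Ward $3,099,185; Ashcroft Precinct $4,524,595. Sum = $9,448,890.
No rounding difference to absorb.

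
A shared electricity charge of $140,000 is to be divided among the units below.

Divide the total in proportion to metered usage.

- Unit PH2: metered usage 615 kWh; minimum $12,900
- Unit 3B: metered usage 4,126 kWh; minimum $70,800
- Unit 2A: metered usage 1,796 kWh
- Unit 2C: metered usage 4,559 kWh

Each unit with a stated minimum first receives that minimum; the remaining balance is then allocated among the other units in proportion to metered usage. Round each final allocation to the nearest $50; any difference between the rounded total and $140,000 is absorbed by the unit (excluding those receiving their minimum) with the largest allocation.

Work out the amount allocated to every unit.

Fund the minimums — Unit PH2 $12,900; Unit 3B $70,800. Residual $56,300.
Residual split over remaining metered usage 6,355: Unit 2A 15,911.06 → $15,900; Unit 2C 40,388.94 → $40,400.

Unit PH2: $12,900; Unit 3B: $70,800; Unit 2A: $15,900; Unit 2C: $40,400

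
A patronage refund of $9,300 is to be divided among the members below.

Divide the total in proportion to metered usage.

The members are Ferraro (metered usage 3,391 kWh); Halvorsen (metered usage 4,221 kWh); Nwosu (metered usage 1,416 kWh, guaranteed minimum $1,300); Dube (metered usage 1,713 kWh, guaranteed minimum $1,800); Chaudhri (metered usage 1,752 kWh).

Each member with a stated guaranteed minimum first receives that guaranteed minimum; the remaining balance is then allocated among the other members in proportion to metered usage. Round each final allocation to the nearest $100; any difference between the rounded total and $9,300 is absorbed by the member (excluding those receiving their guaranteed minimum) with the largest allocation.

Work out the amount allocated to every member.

Fund the minimums — Nwosu $1,300; Dube $1,800. Residual $6,200.
Residual split over remaining metered usage 9,364: Ferraro 2,245.22 → $2,200; Halvorsen 2,794.77 → $2,800; Chaudhri 1,160.02 → $1,200.

Ferraro: $2,200 · Halvorsen: $2,800 · Nwosu: $1,300 · Dube: $1,800 · Chaudhri: $1,200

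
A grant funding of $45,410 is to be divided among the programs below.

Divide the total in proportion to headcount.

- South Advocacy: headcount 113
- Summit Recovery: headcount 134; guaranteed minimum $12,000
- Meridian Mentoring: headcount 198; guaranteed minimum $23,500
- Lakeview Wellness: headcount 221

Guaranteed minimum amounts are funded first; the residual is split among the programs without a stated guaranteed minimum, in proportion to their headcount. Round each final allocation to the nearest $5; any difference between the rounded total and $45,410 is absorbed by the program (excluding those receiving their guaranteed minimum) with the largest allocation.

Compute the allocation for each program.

South Advocacy: $3,355; Summit Recovery: $12,000; Meridian Mentoring: $23,500; Lakeview Wellness: $6,555

Minimums first: Summit Recovery $12,000; Meridian Mentoring $23,500. Remaining pool $9,910.
Remaining pool split over remaining headcount 334: South Advocacy 3,352.78 → $3,355; Lakeview Wellness 6,557.22 → $6,555.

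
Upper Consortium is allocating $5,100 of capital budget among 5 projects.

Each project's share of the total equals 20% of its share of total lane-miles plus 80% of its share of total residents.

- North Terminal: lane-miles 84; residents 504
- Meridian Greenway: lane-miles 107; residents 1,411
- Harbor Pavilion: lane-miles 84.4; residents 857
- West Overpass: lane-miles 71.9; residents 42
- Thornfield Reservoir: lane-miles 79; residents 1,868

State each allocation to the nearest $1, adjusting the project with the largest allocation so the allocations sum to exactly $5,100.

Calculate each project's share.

North Terminal: $640 | Meridian Greenway: $1,486 | Harbor Pavilion: $949 | West Overpass: $209 | Thornfield Reservoir: $1,816

Totals — lane-miles 426.3, residents 4,682.
Combined weights (20% lane-miles + 80% residents): North Terminal 0.1255; Meridian Greenway 0.2913; Harbor Pavilion 0.1860; West Overpass 0.0409; Thornfield Reservoir 0.3562.
Proportional shares: North Terminal 640.18; Meridian Greenway 1,485.59; Harbor Pavilion 948.75; West Overpass 208.63; Thornfield Reservoir 1,816.84.
After rounding ($1): North Terminal $640; Meridian Greenway $1,486; Harbor Pavilion $949; West Overpass $209; Thornfield Reservoir $1,817. Sum = $5,101.
Difference $5,100 − $5,101 = −$1 applied to largest allocation (Thornfield Reservoir): Thornfield Reservoir becomes $1,816.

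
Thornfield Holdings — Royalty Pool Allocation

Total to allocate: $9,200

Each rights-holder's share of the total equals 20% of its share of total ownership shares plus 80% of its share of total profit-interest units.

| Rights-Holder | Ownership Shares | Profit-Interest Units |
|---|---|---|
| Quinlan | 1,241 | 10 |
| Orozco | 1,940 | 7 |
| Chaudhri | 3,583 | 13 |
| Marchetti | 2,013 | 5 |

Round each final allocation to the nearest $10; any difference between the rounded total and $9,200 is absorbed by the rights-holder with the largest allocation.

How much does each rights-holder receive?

Quinlan: $2,360; Orozco: $1,880; Chaudhri: $3,490; Marchetti: $1,470

Totals — ownership shares 8,777, profit-interest units 35.
Blended shares (20% ownership shares + 80% profit-interest units): Quinlan 0.2568; Orozco 0.2042; Chaudhri 0.3788; Marchetti 0.1602.
Raw shares: Quinlan 2,363.02; Orozco 1,878.70; Chaudhri 3,484.85; Marchetti 1,473.43.
After rounding ($10): Quinlan $2,360; Orozco $1,880; Chaudhri $3,480; Marchetti $1,470. Sum = $9,190.
Difference $9,200 − $9,190 = +$10 applied to largest allocation (Chaudhri): Chaudhri becomes $3,490.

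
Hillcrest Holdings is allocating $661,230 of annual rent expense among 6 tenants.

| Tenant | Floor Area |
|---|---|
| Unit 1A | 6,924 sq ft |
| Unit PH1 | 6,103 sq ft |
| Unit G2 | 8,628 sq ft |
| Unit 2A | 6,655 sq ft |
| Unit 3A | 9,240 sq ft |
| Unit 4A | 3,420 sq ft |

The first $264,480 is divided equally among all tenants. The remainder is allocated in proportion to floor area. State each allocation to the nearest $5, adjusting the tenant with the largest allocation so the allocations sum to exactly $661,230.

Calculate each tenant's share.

$264,480 shared equally gives $44,080 per tenant.
Remainder $396,750 by floor area (total 40,970): Unit 1A 67,051.43 → $67,050; Unit PH1 59,100.93 → $59,100; Unit G2 83,552.82 → $83,555; Unit 2A 64,446.45 → $64,445; Unit 3A 89,479.38 → $89,480; Unit 4A 33,118.99 → $33,120.
Totals: Unit 1A $44,080 + $67,050 = $111,130; Unit PH1 $44,080 + $59,100 = $103,180; Unit G2 $44,080 + $83,555 = $127,635; Unit 2A $44,080 + $64,445 = $108,525; Unit 3A $44,080 + $89,480 = $133,560; Unit 4A $44,080 + $33,120 = $77,200.

Unit 1A: $111,130 | Unit PH1: $103,180 | Unit G2: $127,635 | Unit 2A: $108,525 | Unit 3A: $133,560 | Unit 4A: $77,200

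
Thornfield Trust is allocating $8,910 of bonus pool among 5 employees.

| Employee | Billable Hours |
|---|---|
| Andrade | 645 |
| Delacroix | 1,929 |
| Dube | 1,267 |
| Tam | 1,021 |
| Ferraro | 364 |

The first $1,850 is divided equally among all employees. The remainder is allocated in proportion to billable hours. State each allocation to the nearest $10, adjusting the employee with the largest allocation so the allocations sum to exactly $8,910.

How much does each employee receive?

Andrade: $1,240; Delacroix: $2,980; Dube: $2,080; Tam: $1,750; Ferraro: $860

First tranche $1,850 split equally: $370 each.
Remainder $7,060 by billable hours (total 5,226): Andrade 871.35 → $870; Delacroix 2,605.96 → $2,610; Dube 1,711.64 → $1,710; Tam 1,379.31 → $1,380; Ferraro 491.74 → $490.
Totals: Andrade $370 + $870 = $1,240; Delacroix $370 + $2,610 = $2,980; Dube $370 + $1,710 = $2,080; Tam $370 + $1,380 = $1,750; Ferraro $370 + $490 = $860.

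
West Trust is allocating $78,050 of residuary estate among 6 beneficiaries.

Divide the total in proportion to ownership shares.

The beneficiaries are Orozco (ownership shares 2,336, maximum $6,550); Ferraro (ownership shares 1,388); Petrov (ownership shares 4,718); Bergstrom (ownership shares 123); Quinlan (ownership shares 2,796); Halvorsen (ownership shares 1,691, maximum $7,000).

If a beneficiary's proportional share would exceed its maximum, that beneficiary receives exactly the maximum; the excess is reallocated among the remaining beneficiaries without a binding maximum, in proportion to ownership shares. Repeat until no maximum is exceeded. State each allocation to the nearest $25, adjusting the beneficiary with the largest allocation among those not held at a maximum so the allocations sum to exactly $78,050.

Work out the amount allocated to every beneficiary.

Orozco: $6,550 · Ferraro: $9,925 · Petrov: $33,725 · Bergstrom: $875 · Quinlan: $19,975 · Halvorsen: $7,000

Total ownership shares = 13,052.
Unconstrained shares: Orozco 13,969.11; Ferraro 8,300.14; Petrov 28,213.29; Bergstrom 735.53; Quinlan 16,719.87; Halvorsen 10,112.06.
Capped: Orozco ($6,550), Halvorsen ($7,000); remaining pool $64,500 reallocated over remaining ownership shares 9,025.
Remaining shares: Ferraro 9,919.78 → $9,925; Petrov 33,718.67 → $33,725; Bergstrom 879.06 → $875; Quinlan 19,982.49 → $19,975.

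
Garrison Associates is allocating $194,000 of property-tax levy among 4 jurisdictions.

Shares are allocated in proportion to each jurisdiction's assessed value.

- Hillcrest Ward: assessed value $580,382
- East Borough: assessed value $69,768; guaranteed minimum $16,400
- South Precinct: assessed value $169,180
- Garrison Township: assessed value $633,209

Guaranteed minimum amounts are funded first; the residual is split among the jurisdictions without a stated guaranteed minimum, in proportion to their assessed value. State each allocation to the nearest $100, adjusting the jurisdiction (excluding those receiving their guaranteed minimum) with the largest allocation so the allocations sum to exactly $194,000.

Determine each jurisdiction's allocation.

Hillcrest Ward: $74,500 | East Borough: $16,400 | South Precinct: $21,700 | Garrison Township: $81,400

Minimums first: East Borough $16,400. Remaining pool $177,600.
Remaining pool split over remaining assessed value 1,382,771: Hillcrest Ward 74,542.96 → $74,500; South Precinct 21,729.10 → $21,700; Garrison Township 81,327.94 → $81,300.
Rounding difference +$100 applied to Garrison Township → $81,400.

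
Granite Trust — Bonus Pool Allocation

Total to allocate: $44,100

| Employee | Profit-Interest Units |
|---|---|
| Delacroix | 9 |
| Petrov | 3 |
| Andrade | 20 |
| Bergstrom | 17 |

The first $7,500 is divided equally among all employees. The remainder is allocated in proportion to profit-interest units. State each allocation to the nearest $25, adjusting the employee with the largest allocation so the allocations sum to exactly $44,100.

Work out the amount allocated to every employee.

Delacroix: $8,600 · Petrov: $4,125 · Andrade: $16,800 · Bergstrom: $14,575

$7,500 shared equally gives $1,875 per employee.
Remainder $36,600 by profit-interest units (total 49): Delacroix 6,722.45 → $6,725; Petrov 2,240.82 → $2,250; Andrade 14,938.78 → $14,950; Bergstrom 12,697.96 → $12,700.
Rounding difference −$25 on remainder applied to Andrade.
Totals: Delacroix $1,875 + $6,725 = $8,600; Petrov $1,875 + $2,250 = $4,125; Andrade $1,875 + $14,925 = $16,800; Bergstrom $1,875 + $12,700 = $14,575.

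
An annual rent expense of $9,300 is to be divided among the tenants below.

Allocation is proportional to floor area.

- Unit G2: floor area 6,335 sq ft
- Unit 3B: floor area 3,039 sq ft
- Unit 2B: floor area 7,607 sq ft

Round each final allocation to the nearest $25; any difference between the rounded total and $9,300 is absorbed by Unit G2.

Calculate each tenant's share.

Sum of floor area: 16,981.
Pro-rata amounts: Unit G2 6,335/16,981 × $9,300 = 3,469.50; Unit 3B 3,039/16,981 × $9,300 = 1,664.37; Unit 2B 7,607/16,981 × $9,300 = 4,166.13.
After rounding ($25): Unit G2 $3,475; Unit 3B $1,675; Unit 2B $4,175. Sum = $9,325.
Difference $9,300 − $9,325 = −$25 applied to Unit G2: Unit G2 becomes $3,450.

Unit G2: $3,450; Unit 3B: $1,675; Unit 2B: $4,175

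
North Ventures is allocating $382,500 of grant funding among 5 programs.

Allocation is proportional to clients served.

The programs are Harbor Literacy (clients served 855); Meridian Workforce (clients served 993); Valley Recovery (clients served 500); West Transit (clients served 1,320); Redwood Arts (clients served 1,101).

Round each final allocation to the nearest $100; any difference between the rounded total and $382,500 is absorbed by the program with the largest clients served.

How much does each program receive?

Harbor Literacy: $68,600 · Meridian Workforce: $79,600 · Valley Recovery: $40,100 · West Transit: $105,900 · Redwood Arts: $88,300

Clients served total: 855 + 993 + 500 + 1,320 + 1,101 = 4,769.
Raw shares: Harbor Literacy 68,575.70; Meridian Workforce 79,644.06; Valley Recovery 40,102.75; West Transit 105,871.25; Redwood Arts 88,306.25.
After rounding ($100): Harbor Literacy $68,600; Meridian Workforce $79,600; Valley Recovery $40,100; West Transit $105,900; Redwood Arts $88,300. Sum = $382,500.
Sum already equals the total — no adjustment.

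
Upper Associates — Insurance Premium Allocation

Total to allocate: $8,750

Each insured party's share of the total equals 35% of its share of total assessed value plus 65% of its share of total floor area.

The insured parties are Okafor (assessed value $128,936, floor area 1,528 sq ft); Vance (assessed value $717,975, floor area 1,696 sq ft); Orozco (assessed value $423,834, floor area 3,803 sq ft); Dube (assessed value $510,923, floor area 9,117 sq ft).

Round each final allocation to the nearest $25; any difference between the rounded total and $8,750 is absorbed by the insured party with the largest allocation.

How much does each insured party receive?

Totals — assessed value 1,781,668, floor area 16,144.
Composite weights (35% assessed value + 65% floor area): Okafor 0.0869; Vance 0.2093; Orozco 0.2364; Dube 0.4674.
Raw shares: Okafor 759.94; Vance 1,831.62; Orozco 2,068.32; Dube 4,090.12.
At nearest $25: Okafor $750; Vance $1,825; Orozco $2,075; Dube $4,100. Sum = $8,750.
Sum already equals the total — no adjustment.

Okafor: $750 · Vance: $1,825 · Orozco: $2,075 · Dube: $4,100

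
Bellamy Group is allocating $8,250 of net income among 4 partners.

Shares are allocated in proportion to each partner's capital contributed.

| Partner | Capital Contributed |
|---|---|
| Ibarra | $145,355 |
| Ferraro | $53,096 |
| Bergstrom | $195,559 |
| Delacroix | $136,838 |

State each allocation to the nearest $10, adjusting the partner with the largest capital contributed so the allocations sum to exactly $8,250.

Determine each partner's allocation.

Ibarra: $2,260; Ferraro: $830; Bergstrom: $3,030; Delacroix: $2,130

Combined capital contributed = 530,848.
Proportional shares: Ibarra 145,355/530,848 × $8,250 = 2,258.99; Ferraro 53,096/530,848 × $8,250 = 825.17; Bergstrom 195,559/530,848 × $8,250 = 3,039.22; Delacroix 136,838/530,848 × $8,250 = 2,126.62.
At nearest $10: Ibarra $2,260; Ferraro $830; Bergstrom $3,040; Delacroix $2,130. Sum = $8,260.
Difference $8,250 − $8,260 = −$10 applied to largest capital contributed (Bergstrom): Bergstrom becomes $3,030.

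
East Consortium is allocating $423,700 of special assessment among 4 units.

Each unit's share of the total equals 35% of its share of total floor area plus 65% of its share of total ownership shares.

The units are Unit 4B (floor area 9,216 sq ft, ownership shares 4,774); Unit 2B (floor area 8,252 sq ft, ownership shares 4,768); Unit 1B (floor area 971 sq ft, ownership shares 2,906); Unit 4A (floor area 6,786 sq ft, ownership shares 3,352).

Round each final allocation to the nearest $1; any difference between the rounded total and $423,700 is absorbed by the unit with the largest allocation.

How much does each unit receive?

Unit 4B: $137,394 | Unit 2B: $131,622 | Unit 1B: $56,362 | Unit 4A: $98,322

Floor area total 25,225; ownership shares total 15,800.
Combined weights (35% floor area + 65% ownership shares): Unit 4B 0.3243; Unit 2B 0.3106; Unit 1B 0.1330; Unit 4A 0.2321.
Raw shares: Unit 4B 137,393.99; Unit 2B 131,622.16; Unit 1B 56,362.01; Unit 4A 98,321.84.
Rounded to nearest $1: Unit 4B $137,394; Unit 2B $131,622; Unit 1B $56,362; Unit 4A $98,322. Sum = $423,700.
No rounding difference to absorb.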